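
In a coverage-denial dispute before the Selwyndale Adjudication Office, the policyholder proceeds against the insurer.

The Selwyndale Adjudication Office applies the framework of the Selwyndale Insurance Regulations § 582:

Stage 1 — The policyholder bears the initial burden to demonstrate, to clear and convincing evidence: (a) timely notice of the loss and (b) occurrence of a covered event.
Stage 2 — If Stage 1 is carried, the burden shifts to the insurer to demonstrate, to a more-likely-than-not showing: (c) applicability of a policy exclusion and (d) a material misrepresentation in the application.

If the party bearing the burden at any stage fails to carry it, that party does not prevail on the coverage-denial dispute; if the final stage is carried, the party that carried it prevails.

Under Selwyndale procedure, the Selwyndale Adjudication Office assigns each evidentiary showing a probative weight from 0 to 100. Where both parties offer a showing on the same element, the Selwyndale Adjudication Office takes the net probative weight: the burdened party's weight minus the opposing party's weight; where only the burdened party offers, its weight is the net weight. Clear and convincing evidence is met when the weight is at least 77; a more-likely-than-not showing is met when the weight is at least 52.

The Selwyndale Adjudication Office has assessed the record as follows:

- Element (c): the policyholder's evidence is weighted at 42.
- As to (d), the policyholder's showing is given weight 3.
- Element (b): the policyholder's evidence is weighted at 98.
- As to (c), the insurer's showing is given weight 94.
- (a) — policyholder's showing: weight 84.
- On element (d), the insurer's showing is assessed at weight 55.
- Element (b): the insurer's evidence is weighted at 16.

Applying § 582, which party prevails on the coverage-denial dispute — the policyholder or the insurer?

insurer

Stage 1 — burden on policyholder; standard: clear and convincing evidence (weight is at least 77).
    (a): 84 ≥ 77 [met]
    (b): 98 − 16 = 82 ≥ 77 [met]
  All elements met. The burden passes to the insurer.
Stage 2 — burden on insurer; standard: a more-likely-than-not showing (weight is at least 52).
    (c): 94 − 42 = 52 ≥ 52 [met]
    (d): 55 − 3 = 52 ≥ 52 [met]
  All elements met at the final stage.
All stages carried — the insurer prevails.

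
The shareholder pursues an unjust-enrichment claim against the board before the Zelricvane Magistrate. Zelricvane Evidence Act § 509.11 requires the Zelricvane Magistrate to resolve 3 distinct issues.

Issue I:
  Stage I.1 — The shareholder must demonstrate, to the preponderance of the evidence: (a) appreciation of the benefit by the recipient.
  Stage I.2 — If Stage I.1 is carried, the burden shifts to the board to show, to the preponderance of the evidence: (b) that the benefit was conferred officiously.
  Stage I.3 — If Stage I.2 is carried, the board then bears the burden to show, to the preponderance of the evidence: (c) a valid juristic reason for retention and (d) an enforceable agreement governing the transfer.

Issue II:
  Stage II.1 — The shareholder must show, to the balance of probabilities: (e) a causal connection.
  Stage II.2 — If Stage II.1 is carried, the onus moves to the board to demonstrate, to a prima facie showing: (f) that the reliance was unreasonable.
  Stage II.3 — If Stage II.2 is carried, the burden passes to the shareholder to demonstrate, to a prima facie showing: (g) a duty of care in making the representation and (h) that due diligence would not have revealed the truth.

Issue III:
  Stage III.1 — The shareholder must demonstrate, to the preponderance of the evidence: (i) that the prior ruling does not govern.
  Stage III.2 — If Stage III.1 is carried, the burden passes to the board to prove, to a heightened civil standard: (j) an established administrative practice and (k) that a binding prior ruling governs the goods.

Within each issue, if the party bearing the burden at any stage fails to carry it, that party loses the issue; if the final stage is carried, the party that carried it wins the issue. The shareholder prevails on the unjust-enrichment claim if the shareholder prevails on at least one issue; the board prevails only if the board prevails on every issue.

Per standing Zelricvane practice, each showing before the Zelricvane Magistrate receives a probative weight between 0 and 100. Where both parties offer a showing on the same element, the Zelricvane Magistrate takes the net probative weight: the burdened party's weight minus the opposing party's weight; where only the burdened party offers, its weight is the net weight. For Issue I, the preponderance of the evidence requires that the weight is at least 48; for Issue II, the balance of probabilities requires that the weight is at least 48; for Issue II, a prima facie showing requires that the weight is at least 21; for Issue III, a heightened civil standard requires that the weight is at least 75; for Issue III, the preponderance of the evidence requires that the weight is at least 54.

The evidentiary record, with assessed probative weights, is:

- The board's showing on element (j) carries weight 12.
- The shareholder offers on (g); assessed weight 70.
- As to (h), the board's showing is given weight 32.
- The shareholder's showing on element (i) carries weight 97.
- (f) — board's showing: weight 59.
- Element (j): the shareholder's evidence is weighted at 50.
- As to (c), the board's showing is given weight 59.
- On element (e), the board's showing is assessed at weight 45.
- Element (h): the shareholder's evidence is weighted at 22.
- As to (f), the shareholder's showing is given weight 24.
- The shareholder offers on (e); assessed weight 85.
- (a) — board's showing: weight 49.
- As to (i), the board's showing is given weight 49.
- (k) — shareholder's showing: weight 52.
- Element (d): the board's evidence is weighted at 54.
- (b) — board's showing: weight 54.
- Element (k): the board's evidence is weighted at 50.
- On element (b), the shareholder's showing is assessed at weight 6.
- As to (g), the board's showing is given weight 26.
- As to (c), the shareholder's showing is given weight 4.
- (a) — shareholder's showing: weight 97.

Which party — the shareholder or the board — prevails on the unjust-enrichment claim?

— Issue I —
Stage I.1 (shareholder, the preponderance of the evidence, weight is at least 48): (a) net 97−49=48 ≥ 48 — meets.
  Stage I.1 carried; the burden shifts to the board.
Stage I.2 (board, the preponderance of the evidence, weight is at least 48): (b) net 54−6=48 ≥ 48 — meets.
  Stage I.2 is satisfied; the board continues to bear the burden.
Stage I.3 (board, the preponderance of the evidence, weight is at least 48): (c) net 59−4=55 ≥ 48 — meets; (d) 54 ≥ 48 — meets.
  Stage I.3 carried; the final stage is satisfied.
Every stage carried; the board prevails on this issue.
— Issue II —
Stage II.1 (shareholder, the balance of probabilities, weight is at least 48): (e) net 85−45=40 < 48 — fails.
  The shareholder does not carry Stage II.1.
The board prevails on this issue.
— Issue III —
Stage III.1 (shareholder, the preponderance of the evidence, weight is at least 54): (i) net 97−49=48 < 54 — fails.
  Not every element is met, so the shareholder fails to carry Stage III.1.
The analysis ends at Stage III.1; the board prevails on this issue.
Per-issue: Issue I → board; Issue II → board; Issue III → board. The shareholder must prevail on at least one issue; overall, the board prevails.

board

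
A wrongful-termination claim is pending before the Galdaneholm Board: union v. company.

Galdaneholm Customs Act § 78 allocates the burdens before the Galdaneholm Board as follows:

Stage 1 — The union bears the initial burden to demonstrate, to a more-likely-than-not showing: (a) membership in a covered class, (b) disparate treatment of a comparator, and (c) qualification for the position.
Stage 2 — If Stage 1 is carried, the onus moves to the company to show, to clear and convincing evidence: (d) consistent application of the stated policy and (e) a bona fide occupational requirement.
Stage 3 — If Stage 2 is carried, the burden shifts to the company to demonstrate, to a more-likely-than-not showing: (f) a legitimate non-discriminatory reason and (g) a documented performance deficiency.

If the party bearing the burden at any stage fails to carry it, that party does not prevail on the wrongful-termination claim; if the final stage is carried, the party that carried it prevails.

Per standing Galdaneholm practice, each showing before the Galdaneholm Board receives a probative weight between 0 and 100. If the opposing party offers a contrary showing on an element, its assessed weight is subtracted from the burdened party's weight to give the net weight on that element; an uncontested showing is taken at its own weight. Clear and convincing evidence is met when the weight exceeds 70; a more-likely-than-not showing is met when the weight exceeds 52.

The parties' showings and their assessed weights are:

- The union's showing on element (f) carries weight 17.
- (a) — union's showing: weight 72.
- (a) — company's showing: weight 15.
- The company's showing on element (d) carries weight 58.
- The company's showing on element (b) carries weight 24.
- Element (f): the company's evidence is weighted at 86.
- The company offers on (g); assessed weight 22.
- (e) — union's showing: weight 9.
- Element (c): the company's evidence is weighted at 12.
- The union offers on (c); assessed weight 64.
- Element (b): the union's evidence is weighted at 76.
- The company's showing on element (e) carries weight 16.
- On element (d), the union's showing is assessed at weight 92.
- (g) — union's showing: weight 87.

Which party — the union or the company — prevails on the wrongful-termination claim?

Stage 1 (union, a more-likely-than-not showing, weight exceeds 52): (a) net 72−15=57 > 52 — meets; (b) net 76−24=52 ≤ 52 — fails; (c) net 64−12=52 ≤ 52 — fails.
  Not every element is met, so the union fails to carry Stage 1.
The company prevails.

company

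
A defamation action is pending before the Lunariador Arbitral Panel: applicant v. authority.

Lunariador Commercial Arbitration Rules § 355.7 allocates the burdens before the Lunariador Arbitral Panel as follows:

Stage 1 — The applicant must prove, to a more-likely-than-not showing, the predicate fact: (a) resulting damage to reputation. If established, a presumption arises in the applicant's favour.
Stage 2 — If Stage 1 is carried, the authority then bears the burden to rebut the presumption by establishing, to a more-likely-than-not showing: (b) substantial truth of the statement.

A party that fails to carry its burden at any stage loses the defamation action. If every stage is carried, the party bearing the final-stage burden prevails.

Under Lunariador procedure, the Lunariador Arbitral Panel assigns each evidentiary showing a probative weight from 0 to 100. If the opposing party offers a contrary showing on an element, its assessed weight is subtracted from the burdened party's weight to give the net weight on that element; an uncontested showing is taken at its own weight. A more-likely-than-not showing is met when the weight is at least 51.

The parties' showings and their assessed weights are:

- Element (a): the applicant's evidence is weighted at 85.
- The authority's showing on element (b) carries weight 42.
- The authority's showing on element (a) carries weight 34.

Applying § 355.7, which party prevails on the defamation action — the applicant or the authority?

At Stage 1 the applicant must meet a more-likely-than-not showing (weight is at least 51): on (a) the weight is 85 less the opposing 34 gives net 51, ≥ 51, so (a) meets the standard.
  The applicant carries Stage 1; the authority now bears the burden.
At Stage 2 the authority must meet a more-likely-than-not showing (weight is at least 51): on (b) the weight is 42, which does not reach 51, so (b) does not meet the standard.
  Not every element is met, so the authority fails to carry Stage 2.
So the applicant prevails.

applicant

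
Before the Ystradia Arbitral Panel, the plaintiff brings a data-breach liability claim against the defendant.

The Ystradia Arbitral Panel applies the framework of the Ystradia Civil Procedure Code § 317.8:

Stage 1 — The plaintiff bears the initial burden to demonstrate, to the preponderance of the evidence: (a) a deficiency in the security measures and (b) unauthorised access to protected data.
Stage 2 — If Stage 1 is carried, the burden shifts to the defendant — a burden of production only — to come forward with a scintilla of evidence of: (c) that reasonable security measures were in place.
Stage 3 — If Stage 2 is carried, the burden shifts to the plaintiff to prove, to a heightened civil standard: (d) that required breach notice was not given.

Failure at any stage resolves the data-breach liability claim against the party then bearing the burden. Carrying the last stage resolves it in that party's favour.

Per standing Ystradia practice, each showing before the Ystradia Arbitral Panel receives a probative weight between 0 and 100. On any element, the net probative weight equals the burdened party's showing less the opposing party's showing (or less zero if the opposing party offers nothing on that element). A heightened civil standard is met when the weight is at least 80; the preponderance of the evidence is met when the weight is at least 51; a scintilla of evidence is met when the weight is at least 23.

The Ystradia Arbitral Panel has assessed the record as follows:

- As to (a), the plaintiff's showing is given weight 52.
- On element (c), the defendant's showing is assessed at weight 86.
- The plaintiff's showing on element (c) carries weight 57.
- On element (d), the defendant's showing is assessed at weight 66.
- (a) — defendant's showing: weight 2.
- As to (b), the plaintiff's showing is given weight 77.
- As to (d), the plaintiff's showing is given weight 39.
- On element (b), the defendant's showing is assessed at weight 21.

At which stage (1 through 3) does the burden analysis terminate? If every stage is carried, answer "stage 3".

At Stage 1 the plaintiff must meet the preponderance of the evidence (weight is at least 51): on (a) the weight is 52 less the opposing 2 gives net 50, < 51, so (a) does not meet the standard; on (b) the weight is 77 less the opposing 21 gives net 56, ≥ 51, so (b) meets the standard.
  Stage 1 not carried; the plaintiff fails its burden.
So the defendant prevails.

stage 1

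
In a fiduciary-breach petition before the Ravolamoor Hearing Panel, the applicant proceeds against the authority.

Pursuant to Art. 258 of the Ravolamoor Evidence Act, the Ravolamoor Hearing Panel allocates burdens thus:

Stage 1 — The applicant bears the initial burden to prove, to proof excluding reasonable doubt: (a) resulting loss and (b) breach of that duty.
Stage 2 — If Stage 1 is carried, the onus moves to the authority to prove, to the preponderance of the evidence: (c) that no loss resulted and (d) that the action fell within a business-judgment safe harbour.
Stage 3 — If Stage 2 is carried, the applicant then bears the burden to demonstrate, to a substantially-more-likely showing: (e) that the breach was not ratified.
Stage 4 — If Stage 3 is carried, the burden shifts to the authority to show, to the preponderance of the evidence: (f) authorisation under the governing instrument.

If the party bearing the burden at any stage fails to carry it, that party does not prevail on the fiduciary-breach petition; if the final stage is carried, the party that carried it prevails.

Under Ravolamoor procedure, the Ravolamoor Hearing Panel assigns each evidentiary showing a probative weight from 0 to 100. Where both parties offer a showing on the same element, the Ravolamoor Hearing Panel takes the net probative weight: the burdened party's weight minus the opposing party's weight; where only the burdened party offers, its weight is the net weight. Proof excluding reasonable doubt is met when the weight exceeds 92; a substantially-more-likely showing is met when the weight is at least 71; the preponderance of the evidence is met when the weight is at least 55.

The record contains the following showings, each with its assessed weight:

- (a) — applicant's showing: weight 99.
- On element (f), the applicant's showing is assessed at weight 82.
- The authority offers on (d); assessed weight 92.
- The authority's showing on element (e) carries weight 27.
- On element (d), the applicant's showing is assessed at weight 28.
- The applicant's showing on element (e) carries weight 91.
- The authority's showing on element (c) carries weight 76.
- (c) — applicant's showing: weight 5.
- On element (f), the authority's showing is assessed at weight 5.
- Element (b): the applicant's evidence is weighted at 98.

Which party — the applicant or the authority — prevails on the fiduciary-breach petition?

Stage 1 — burden on applicant; standard: proof excluding reasonable doubt (weight exceeds 92).
    (a): 99 > 92 [met]
    (b): 98 > 92 [met]
  The applicant carries Stage 1; the authority now bears the burden.
Stage 2 — burden on authority; standard: the preponderance of the evidence (weight is at least 55).
    (c): 76 − 5 = 71 ≥ 55 [met]
    (d): 92 − 28 = 64 ≥ 55 [met]
  Stage 2 is satisfied; the onus moves to the applicant.
Stage 3 — burden on applicant; standard: a substantially-more-likely showing (weight is at least 71).
    (e): 91 − 27 = 64 < 71 [not met]
  Stage 3 not carried; the applicant fails its burden.
The authority prevails.

authority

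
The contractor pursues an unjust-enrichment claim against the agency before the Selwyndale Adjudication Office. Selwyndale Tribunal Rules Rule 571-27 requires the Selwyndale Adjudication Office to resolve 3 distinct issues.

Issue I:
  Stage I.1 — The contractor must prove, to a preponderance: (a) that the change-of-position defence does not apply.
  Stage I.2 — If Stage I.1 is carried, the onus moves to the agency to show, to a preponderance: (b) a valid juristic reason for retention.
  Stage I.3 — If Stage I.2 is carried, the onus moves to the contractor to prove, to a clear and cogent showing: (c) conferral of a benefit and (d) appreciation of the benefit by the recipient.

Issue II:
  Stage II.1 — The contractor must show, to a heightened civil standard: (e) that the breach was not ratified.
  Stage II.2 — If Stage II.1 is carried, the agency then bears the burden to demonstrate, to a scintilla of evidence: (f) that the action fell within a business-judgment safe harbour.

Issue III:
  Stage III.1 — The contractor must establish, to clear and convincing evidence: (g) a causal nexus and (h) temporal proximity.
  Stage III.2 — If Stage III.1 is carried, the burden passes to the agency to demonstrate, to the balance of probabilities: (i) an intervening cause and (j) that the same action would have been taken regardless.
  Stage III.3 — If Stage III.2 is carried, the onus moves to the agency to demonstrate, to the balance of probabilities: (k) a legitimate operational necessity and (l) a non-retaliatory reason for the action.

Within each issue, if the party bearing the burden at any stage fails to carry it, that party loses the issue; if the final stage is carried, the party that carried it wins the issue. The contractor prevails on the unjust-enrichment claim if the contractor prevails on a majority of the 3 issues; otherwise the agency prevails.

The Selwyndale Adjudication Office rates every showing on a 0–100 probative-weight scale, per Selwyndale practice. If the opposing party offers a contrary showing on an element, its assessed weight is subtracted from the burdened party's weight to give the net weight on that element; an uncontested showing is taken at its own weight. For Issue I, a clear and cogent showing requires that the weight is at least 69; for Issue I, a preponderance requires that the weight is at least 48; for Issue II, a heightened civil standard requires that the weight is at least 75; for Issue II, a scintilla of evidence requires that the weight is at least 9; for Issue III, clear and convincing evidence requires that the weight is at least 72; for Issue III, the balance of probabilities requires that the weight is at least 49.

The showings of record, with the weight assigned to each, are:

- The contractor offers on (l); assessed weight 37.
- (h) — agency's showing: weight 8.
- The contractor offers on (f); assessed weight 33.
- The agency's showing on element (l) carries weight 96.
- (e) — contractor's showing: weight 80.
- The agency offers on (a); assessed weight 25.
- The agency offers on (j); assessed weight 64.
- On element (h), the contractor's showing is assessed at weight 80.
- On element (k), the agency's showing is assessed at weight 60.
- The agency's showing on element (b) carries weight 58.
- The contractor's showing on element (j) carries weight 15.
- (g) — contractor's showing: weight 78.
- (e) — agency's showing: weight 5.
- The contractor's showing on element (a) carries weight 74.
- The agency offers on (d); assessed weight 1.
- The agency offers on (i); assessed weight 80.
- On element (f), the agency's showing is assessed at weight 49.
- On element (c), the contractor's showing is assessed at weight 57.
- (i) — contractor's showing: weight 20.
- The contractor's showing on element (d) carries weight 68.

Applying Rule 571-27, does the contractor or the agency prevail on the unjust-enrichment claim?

agency

— Issue I —
At Stage I.1 the contractor must meet a preponderance (weight is at least 48): on (a) the weight is 74 less the opposing 25 gives net 49, ≥ 48, so (a) meets the standard.
  Stage I.1 carried; the burden shifts to the agency.
At Stage I.2 the agency must meet a preponderance (weight is at least 48): on (b) the weight is 58, which does reach 48, so (b) meets the standard.
  Stage I.2 carried; the burden shifts to the contractor.
At Stage I.3 the contractor must meet a clear and cogent showing (weight is at least 69): on (c) the weight is 57, < 69, so (c) does not meet the standard; on (d) the weight is 68 less the opposing 1 gives net 67, which does not reach 69, so (d) does not meet the standard.
  The contractor does not carry Stage I.3.
The analysis ends at Stage I.3; the agency prevails on this issue.
— Issue II —
At Stage II.1 the contractor must meet a heightened civil standard (weight is at least 75): on (e) the weight is 80 less the opposing 5 gives net 75, which does reach 75, so (e) meets the standard.
  Stage II.1 carried; the burden shifts to the agency.
At Stage II.2 the agency must meet a scintilla of evidence (weight is at least 9): on (f) the weight is 49 less the opposing 33 gives net 16, which does reach 9, so (f) meets the standard.
  Stage II.2 carried; the final stage is satisfied.
Every stage carried; the agency prevails on this issue.
— Issue III —
At Stage III.1 the contractor must meet clear and convincing evidence (weight is at least 72): on (g) the weight is 78, ≥ 72, so (g) meets the standard; on (h) the weight is 80 less the opposing 8 gives net 72, ≥ 72, so (h) meets the standard.
  The contractor carries Stage III.1; the agency now bears the burden.
At Stage III.2 the agency must meet the balance of probabilities (weight is at least 49): on (i) the weight is 80 less the opposing 20 gives net 60, which does reach 49, so (i) meets the standard; on (j) the weight is 64 less the opposing 15 gives net 49, ≥ 49, so (j) meets the standard.
  All elements met. The agency retains the burden for Stage III.3.
At Stage III.3 the agency must meet the balance of probabilities (weight is at least 49): on (k) the weight is 60, which does reach 49, so (k) meets the standard; on (l) the weight is 96 less the opposing 37 gives net 59, which does reach 49, so (l) meets the standard.
  All elements met at the final stage.
Every stage carried; the agency prevails on this issue.
Per-issue: Issue I → agency; Issue II → agency; Issue III → agency. The contractor must prevail on a majority of issues; overall, the agency prevails.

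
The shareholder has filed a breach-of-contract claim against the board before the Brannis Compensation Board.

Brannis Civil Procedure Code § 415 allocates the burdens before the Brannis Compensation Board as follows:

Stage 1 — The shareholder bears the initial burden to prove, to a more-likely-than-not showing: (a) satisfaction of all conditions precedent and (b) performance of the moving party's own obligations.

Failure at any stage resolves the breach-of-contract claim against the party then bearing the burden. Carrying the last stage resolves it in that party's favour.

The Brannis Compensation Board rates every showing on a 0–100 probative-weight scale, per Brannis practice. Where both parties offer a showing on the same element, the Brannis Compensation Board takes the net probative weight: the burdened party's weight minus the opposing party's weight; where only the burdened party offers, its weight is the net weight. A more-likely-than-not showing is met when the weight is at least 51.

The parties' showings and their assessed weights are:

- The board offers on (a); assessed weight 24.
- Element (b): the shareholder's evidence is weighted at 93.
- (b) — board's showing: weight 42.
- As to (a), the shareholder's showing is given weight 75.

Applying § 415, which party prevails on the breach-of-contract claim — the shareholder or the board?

shareholder

Stage 1 (shareholder, a more-likely-than-not showing, weight is at least 51): (a) net 75−24=51 ≥ 51 — meets; (b) net 93−42=51 ≥ 51 — meets.
  The shareholder carries the last stage.
All stages carried — the shareholder prevails.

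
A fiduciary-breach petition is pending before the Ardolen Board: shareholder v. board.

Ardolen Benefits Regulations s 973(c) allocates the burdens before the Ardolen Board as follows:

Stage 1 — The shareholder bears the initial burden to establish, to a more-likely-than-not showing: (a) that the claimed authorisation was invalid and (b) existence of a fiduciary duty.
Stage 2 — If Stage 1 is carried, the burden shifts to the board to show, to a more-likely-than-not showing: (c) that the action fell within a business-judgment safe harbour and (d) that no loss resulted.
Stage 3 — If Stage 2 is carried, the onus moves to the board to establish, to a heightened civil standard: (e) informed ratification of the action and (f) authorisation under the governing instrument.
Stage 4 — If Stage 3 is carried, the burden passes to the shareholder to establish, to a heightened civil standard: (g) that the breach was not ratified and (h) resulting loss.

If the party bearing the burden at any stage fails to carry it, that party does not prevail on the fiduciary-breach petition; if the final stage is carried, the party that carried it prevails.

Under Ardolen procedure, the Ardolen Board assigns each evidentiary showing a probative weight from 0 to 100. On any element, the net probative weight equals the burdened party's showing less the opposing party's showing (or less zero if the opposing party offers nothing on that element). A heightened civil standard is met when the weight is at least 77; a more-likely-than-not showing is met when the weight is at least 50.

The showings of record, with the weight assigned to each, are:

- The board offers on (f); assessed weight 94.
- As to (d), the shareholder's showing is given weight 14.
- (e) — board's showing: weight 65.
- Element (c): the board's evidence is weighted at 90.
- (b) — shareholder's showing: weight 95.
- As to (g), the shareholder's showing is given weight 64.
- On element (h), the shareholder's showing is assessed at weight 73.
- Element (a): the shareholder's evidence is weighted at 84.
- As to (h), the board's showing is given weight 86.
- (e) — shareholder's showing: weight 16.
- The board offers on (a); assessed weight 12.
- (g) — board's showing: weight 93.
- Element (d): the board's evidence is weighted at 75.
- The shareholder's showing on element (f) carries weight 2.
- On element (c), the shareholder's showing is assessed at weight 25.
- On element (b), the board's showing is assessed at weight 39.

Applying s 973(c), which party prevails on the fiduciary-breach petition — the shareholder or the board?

Stage 1 — burden on shareholder; standard: a more-likely-than-not showing (weight is at least 50).
    (a): 84 − 12 = 72 ≥ 50 [met]
    (b): 95 − 39 = 56 ≥ 50 [met]
  Stage 1 is satisfied; the onus moves to the board.
Stage 2 — burden on board; standard: a more-likely-than-not showing (weight is at least 50).
    (c): 90 − 25 = 65 ≥ 50 [met]
    (d): 75 − 14 = 61 ≥ 50 [met]
  Stage 2 carried; the burden remains with the board.
Stage 3 — burden on board; standard: a heightened civil standard (weight is at least 77).
    (e): 65 − 16 = 49 < 77 [not met]
    (f): 94 − 2 = 92 ≥ 77 [met]
  Not every element is met, so the board fails to carry Stage 3.
The shareholder prevails.

shareholder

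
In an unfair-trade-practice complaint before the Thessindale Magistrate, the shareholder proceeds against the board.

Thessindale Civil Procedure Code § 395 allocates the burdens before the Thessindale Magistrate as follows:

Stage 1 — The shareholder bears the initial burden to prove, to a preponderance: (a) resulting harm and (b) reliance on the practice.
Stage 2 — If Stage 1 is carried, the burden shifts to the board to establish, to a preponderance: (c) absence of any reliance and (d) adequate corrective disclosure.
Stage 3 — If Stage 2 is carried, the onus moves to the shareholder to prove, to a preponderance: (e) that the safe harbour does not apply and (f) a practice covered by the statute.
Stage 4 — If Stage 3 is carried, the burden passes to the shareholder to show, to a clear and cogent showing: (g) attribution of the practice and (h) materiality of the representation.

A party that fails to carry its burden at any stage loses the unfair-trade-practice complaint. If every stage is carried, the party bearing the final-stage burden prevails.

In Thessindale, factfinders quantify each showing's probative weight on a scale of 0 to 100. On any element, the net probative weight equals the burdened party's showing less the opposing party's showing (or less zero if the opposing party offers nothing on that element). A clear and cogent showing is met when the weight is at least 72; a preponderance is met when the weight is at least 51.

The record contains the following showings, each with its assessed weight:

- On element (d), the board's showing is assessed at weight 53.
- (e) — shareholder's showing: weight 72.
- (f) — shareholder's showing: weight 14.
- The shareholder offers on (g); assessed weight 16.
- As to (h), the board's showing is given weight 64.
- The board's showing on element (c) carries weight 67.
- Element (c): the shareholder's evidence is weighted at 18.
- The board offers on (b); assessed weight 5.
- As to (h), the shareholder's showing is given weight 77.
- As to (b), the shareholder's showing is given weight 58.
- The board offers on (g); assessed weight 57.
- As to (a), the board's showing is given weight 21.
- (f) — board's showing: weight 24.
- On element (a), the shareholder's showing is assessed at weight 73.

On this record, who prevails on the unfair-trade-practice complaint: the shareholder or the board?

At Stage 1 the shareholder must meet a preponderance (weight is at least 51): on (a) the weight is 73 less the opposing 21 gives net 52, ≥ 51, so (a) meets the standard; on (b) the weight is 58 less the opposing 5 gives net 53, which does reach 51, so (b) meets the standard.
  Stage 1 carried; the burden shifts to the board.
At Stage 2 the board must meet a preponderance (weight is at least 51): on (c) the weight is 67 less the opposing 18 gives net 49, < 51, so (c) does not meet the standard; on (d) the weight is 53, ≥ 51, so (d) meets the standard.
  Not every element is met, so the board fails to carry Stage 2.
The analysis ends at Stage 2; the shareholder prevails.

shareholder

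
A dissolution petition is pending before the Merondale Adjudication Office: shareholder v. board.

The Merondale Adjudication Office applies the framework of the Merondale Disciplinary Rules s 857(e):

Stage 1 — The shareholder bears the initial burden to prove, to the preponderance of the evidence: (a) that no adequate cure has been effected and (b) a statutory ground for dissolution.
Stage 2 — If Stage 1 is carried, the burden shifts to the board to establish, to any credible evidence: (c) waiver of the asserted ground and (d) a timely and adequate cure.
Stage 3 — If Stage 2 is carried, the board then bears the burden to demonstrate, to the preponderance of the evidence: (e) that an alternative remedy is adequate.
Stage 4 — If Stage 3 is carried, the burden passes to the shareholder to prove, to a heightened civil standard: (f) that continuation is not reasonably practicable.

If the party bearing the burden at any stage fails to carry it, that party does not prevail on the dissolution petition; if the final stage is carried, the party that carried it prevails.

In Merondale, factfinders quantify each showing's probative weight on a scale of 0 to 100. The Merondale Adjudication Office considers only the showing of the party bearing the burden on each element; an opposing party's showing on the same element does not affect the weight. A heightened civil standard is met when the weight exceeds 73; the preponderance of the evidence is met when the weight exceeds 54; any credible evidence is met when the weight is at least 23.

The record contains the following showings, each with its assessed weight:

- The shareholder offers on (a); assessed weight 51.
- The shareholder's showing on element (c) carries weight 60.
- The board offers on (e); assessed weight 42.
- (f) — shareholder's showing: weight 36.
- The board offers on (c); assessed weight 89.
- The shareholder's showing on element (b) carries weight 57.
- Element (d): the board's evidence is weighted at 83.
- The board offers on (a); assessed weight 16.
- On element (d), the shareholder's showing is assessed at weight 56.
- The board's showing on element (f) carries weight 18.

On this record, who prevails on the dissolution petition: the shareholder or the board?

At Stage 1 the shareholder must meet the preponderance of the evidence (weight exceeds 54): on (a) the weight is 51 (the board's 16 is given no effect), ≤ 54, so (a) does not meet the standard; on (b) the weight is 57, > 54, so (b) meets the standard.
  The shareholder does not carry Stage 1.
The board prevails.

board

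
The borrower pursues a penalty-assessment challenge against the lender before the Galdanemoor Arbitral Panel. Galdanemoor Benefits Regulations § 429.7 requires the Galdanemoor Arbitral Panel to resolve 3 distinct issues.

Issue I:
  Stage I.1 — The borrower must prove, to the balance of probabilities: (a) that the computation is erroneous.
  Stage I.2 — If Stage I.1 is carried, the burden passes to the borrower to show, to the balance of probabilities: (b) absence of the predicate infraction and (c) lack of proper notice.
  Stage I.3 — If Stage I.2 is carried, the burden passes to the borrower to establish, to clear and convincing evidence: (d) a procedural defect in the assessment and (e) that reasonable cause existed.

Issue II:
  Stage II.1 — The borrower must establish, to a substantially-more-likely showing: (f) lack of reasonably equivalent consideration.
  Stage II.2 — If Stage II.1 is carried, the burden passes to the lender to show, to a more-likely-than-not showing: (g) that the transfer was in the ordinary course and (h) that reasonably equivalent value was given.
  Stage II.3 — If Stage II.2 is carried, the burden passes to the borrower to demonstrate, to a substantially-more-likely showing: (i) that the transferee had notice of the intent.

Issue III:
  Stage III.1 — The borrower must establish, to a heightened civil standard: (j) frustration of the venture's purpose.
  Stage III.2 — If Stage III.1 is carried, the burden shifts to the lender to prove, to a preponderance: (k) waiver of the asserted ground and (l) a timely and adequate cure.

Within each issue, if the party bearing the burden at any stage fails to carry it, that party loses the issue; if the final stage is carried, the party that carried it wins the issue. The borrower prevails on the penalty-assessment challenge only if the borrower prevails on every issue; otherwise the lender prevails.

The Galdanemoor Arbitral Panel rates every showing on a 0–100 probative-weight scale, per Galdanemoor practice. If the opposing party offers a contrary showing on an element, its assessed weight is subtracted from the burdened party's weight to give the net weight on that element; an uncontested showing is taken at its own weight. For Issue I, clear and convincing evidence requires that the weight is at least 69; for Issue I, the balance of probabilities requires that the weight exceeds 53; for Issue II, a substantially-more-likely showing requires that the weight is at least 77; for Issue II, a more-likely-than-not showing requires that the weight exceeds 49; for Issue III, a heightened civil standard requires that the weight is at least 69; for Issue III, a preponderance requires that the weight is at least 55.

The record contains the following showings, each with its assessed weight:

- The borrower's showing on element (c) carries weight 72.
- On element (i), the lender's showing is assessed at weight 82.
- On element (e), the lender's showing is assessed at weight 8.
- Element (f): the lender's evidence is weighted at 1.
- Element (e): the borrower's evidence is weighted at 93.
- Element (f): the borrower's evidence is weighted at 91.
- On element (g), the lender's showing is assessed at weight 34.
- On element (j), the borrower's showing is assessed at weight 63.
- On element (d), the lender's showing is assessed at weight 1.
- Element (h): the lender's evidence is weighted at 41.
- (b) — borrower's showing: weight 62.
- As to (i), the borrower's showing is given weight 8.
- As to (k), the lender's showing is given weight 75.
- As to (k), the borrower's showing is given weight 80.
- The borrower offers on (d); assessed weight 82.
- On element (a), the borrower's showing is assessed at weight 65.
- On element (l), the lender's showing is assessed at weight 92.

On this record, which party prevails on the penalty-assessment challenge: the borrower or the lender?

lender

— Issue I —
Stage I.1 — burden on borrower; standard: the balance of probabilities (weight exceeds 53).
    (a): 65 > 53 [met]
  All elements met. The borrower retains the burden for Stage I.2.
Stage I.2 — burden on borrower; standard: the balance of probabilities (weight exceeds 53).
    (b): 62 > 53 [met]
    (c): 72 > 53 [met]
  All elements met. The borrower retains the burden for Stage I.3.
Stage I.3 — burden on borrower; standard: clear and convincing evidence (weight is at least 69).
    (d): 82 − 1 = 81 ≥ 69 [met]
    (e): 93 − 8 = 85 ≥ 69 [met]
  All elements met at the final stage.
All stages carried — the borrower prevails on this issue.
— Issue II —
Stage II.1 — burden on borrower; standard: a substantially-more-likely showing (weight is at least 77).
    (f): 91 − 1 = 90 ≥ 77 [met]
  All elements met. The burden passes to the lender.
Stage II.2 — burden on lender; standard: a more-likely-than-not showing (weight exceeds 49).
    (g): 34 ≤ 49 [not met]
    (h): 41 ≤ 49 [not met]
  Not every element is met, so the lender fails to carry Stage II.2.
The analysis ends at Stage II.2; the borrower prevails on this issue.
— Issue III —
At Stage III.1 the borrower must meet a heightened civil standard (weight is at least 69): on (j) the weight is 63, < 69, so (j) does not meet the standard.
  Stage III.1 not carried; the borrower fails its burden.
So the lender prevails on this issue.
Per-issue: Issue I → borrower; Issue II → borrower; Issue III → lender. The borrower must prevail on every issue; overall, the lender prevails.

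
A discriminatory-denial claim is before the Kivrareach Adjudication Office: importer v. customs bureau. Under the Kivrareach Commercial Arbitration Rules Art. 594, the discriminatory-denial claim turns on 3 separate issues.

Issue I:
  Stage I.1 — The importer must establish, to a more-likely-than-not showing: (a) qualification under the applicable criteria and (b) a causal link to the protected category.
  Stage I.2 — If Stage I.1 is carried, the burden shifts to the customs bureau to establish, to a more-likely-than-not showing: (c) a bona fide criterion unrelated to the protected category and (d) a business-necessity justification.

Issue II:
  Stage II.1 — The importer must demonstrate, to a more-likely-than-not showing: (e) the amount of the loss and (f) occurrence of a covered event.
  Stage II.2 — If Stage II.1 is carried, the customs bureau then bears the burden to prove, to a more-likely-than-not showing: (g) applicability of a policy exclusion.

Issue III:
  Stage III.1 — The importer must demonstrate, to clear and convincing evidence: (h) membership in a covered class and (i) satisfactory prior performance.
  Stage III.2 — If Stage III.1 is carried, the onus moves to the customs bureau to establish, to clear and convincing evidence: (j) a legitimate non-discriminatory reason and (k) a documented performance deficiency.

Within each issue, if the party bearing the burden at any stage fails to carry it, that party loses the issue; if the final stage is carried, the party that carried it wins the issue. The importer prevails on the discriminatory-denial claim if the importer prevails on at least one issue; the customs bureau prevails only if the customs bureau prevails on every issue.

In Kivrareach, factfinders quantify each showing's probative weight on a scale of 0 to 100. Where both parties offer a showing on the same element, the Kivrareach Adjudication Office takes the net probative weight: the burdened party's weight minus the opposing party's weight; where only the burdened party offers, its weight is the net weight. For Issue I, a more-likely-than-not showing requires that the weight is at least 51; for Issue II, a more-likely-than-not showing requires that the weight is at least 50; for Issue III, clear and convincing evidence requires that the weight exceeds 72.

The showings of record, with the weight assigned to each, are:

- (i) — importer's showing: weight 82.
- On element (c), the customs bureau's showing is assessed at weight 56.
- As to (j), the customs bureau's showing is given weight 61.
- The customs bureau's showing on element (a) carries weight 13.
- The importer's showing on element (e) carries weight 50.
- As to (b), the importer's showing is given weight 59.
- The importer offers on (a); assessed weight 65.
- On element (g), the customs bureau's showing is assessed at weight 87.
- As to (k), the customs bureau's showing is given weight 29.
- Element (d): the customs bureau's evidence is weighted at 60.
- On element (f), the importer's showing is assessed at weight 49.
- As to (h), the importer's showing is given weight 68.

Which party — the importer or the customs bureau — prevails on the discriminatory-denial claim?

customs bureau

— Issue I —
Stage I.1 — burden on importer; standard: a more-likely-than-not showing (weight is at least 51).
    (a): 65 − 13 = 52 ≥ 51 [met]
    (b): 59 ≥ 51 [met]
  Stage I.1 carried; the burden shifts to the customs bureau.
Stage I.2 — burden on customs bureau; standard: a more-likely-than-not showing (weight is at least 51).
    (c): 56 ≥ 51 [met]
    (d): 60 ≥ 51 [met]
  Stage I.2 carried; the final stage is satisfied.
Every stage carried; the customs bureau prevails on this issue.
— Issue II —
Stage II.1 (importer, a more-likely-than-not showing, weight is at least 50): (e) 50 ≥ 50 — meets; (f) 49 < 50 — fails.
  The importer does not carry Stage II.1.
The analysis ends at Stage II.1; the customs bureau prevails on this issue.
— Issue III —
Stage III.1 — burden on importer; standard: clear and convincing evidence (weight exceeds 72).
    (h): 68 ≤ 72 [not met]
    (i): 82 > 72 [met]
  The importer does not carry Stage III.1.
The customs bureau prevails on this issue.
Per-issue: Issue I → customs bureau; Issue II → customs bureau; Issue III → customs bureau. The importer must prevail on at least one issue; overall, the customs bureau prevails.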